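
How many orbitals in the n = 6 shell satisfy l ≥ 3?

The n = 6 shell has l = 0 through 5; check each.
Per l-value: l=3 → 7; l=4 → 9; l=5 → 11.
Total orbitals: 7 + 9 + 11 = 27.

27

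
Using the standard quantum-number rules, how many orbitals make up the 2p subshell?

3

A subshell has 2ℓ+1 orbitals; with ℓ = 1, that's 3.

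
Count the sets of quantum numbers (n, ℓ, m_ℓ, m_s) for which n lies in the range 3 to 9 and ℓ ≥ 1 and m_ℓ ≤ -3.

112

Count contributing orbitals for each principal shell:
n=4 → 1; n=5 → 3; n=6 → 6; n=7 → 10; n=8 → 15; n=9 → 21.
Orbitals: 1 + 3 + 6 + 10 + 15 + 21 = 56. Including both spin states (m_s = ±1/2) gives 2 × 56 = 112 states.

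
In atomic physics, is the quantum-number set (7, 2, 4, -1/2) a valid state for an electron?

The magnetic quantum number must satisfy −ℓ ≤ m_ℓ ≤ ℓ. With ℓ = 2, m_ℓ can only be -2, -1, 0, 1, 2, so m_ℓ = 4 is forbidden.

No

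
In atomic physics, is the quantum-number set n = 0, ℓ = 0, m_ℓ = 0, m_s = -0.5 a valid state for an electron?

No

The principal quantum number must be a positive integer (n ≥ 1), but here n = 0.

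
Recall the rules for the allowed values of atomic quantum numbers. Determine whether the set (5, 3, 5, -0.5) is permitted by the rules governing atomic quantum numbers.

The magnetic quantum number must satisfy −l ≤ ml ≤ l. With l = 3, ml can only be -3, -2, -1, 0, 1, 2, 3, so ml = 5 is forbidden.

Not allowed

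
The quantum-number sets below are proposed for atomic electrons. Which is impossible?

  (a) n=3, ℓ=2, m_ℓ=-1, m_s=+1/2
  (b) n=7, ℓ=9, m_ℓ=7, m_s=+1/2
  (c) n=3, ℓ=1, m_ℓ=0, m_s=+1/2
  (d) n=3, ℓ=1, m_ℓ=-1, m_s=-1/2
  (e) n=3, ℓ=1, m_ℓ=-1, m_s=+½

(b) has ℓ = 9 ≥ n = 7, violating 0 ≤ ℓ ≤ n−1.
The remaining sets (a), (c), (d), (e) satisfy all four rules.

(b)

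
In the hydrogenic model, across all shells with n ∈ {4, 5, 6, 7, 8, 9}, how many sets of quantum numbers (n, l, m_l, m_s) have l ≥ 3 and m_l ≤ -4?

70

Go shell by shell, enumerating (l, m_l) with l ≥ 3 and m_l ≤ -4:
n=5 → 1; n=6 → 3; n=7 → 6; n=8 → 10; n=9 → 15.
Orbitals: 1 + 3 + 6 + 10 + 15 = 35. Including both spin states (m_s = ±1/2) gives 2 × 35 = 70 states.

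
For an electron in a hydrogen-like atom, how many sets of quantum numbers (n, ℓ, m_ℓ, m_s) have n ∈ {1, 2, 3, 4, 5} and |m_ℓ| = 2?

Treat each shell separately and count matching orbitals:
n=3 → 2; n=4 → 4; n=5 → 6.
Orbitals: 2 + 4 + 6 = 12. Including both spin states (m_s = ±1/2) gives 2 × 12 = 24 states.

24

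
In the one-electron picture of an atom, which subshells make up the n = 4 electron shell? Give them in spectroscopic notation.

4s, 4p, 4d, 4f

For n = 4, l runs from 0 to 3. In spectroscopic notation l = 0,1,2,… ↔ s,p,d,f,g,h,i, so the subshells are 4s, 4p, 4d, 4f.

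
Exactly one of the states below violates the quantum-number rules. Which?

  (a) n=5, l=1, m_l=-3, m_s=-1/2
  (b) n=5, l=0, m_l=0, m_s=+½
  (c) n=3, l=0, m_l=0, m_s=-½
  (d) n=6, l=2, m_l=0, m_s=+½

(a) has |m_l| = 3 > l = 1, violating −l ≤ m_l ≤ l.
The remaining sets (b), (c), (d) satisfy all four rules.

(a)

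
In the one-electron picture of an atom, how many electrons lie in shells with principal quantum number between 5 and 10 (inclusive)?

Shell n has n² orbitals: 5²=25 + 6²=36 + 7²=49 + 8²=64 + 9²=81 + 10²=100 = 355 orbitals.
Two spin states per orbital: 2 × 355 = 710 electrons.

710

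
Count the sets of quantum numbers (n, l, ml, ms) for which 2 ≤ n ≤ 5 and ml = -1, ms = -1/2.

Treat each shell separately and count matching orbitals:
n=2 → 1; n=3 → 2; n=4 → 3; n=5 → 4.
Orbitals: 1 + 2 + 3 + 4 = 10. With ms fixed to -1/2 there is one state per orbital, so 10 states.

10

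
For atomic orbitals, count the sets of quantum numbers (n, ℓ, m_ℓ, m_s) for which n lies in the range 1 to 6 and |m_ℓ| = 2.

Work shell by shell — for each n, count the (ℓ, m_ℓ) pairs that satisfy |m_ℓ| = 2:
n=3 → 2; n=4 → 4; n=5 → 6; n=6 → 8.
Orbitals: 2 + 4 + 6 + 8 = 20. Including both spin states (m_s = ±1/2) gives 2 × 20 = 40 states.

40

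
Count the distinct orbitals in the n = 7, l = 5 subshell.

A subshell has 2l+1 orbitals; with l = 5, that's 11.

11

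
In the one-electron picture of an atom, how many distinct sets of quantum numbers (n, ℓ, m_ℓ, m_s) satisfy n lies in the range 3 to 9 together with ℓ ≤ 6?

466

Go shell by shell, enumerating (ℓ, m_ℓ) with ℓ ≤ 6:
n=3 → 9; n=4 → 16; n=5 → 25; n=6 → 36; n=7 → 49; n=8 → 49; n=9 → 49.
Orbitals: 9 + 16 + 25 + 36 + 49 + 49 + 49 = 233. Including both spin states (m_s = ±1/2) gives 2 × 233 = 466 states.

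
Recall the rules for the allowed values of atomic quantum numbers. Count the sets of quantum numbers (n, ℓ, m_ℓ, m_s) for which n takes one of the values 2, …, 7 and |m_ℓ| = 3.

Work shell by shell — for each n, count the (ℓ, m_ℓ) pairs that satisfy |m_ℓ| = 3:
n=4 → 2; n=5 → 4; n=6 → 6; n=7 → 8.
Orbitals: 2 + 4 + 6 + 8 = 20. Including both spin states (m_s = ±1/2) gives 2 × 20 = 40 states.

40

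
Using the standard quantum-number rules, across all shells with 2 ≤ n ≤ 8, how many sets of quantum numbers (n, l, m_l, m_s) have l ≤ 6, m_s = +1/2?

Treat each shell separately and count matching orbitals:
n=2 → 4; n=3 → 9; n=4 → 16; n=5 → 25; n=6 → 36; n=7 → 49; n=8 → 49.
Orbitals: 4 + 9 + 16 + 25 + 36 + 49 + 49 = 188. With m_s fixed to +1/2 there is one state per orbital, so 188 states.

188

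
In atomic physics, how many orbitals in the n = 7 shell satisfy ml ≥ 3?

For n = 7, l ranges over 0 … 6.
The (l, ml) pairs meeting ml ≥ 3 give: l=3 → 1; l=4 → 2; l=5 → 3; l=6 → 4.
Total orbitals: 1 + 2 + 3 + 4 = 10.

10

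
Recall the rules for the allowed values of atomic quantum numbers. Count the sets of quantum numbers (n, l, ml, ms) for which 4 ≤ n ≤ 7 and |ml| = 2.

Per-shell orbital counts meeting the constraint:
n=4 → 4; n=5 → 6; n=6 → 8; n=7 → 10.
Orbitals: 4 + 6 + 8 + 10 = 28. Including both spin states (ms = ±1/2) gives 2 × 28 = 56 states.

56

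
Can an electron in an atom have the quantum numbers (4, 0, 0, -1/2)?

Valid

n = 4 is a positive integer. l = 0 satisfies 0 ≤ l ≤ n−1 = 3. m_l = 0 lies in the range −l … +l (here 0). m_s = -1/2 is one of ±1/2.
All four constraints are satisfied.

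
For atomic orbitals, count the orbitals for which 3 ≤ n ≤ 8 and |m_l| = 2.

Treat each shell separately and count matching orbitals:
n=3 → 2; n=4 → 4; n=5 → 6; n=6 → 8; n=7 → 10; n=8 → 12.
Total orbitals: 2 + 4 + 6 + 8 + 10 + 12 = 42.

42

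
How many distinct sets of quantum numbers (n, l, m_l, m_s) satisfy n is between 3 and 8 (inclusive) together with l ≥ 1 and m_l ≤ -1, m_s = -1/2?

Treat each shell separately and count matching orbitals:
n=3 → 3; n=4 → 6; n=5 → 10; n=6 → 15; n=7 → 21; n=8 → 28.
Orbitals: 3 + 6 + 10 + 15 + 21 + 28 = 83. With m_s fixed to -1/2 there is one state per orbital, so 83 states.

83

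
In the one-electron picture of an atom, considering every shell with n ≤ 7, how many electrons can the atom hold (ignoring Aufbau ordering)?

280

Total orbitals = 1² + 2² + 3² + 4² + 5² + 6² + 7² = 140. Doubling for spin gives 280 electrons.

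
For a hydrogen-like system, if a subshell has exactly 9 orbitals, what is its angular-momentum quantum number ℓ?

ℓ = 4

2ℓ+1 = 9 gives ℓ = 4.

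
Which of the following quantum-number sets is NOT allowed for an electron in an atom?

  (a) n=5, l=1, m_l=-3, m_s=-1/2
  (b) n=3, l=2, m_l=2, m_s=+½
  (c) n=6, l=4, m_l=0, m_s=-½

(a) has |m_l| = 3 > l = 1, violating −l ≤ m_l ≤ l.
The remaining sets (b), (c) satisfy all four rules.

(a)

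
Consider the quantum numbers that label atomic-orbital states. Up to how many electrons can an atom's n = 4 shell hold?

A shell holds 2n² electrons: 2 × 4² = 2 × 16 = 32.

32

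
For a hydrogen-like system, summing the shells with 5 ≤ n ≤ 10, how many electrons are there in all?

710

Shell n has n² orbitals: 5²=25 + 6²=36 + 7²=49 + 8²=64 + 9²=81 + 10²=100 = 355 orbitals.
Two spin states per orbital: 2 × 355 = 710 electrons.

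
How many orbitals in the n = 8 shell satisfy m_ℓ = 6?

Go through ℓ = 0, …, 7 (the values permitted for n = 8).
Orbitals with m_ℓ = 6, by ℓ: ℓ=6 → 1; ℓ=7 → 1.
Total orbitals: 1 + 1 = 2.

2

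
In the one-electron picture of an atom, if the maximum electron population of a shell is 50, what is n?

2n² = 50 ⇒ n² = 25 ⇒ n = 5.

n = 5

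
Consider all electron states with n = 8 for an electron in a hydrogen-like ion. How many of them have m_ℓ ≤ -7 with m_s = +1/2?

1

The n = 8 shell has ℓ = 0 through 7; check each.
Per ℓ-value: ℓ=7 → 1.
Orbitals: 1. With m_s fixed to a single value there is one state per orbital, giving 1 state.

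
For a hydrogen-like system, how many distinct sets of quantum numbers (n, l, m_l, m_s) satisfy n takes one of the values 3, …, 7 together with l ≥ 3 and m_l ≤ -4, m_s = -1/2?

10

For each n in the range, tally the orbitals obeying l ≥ 3 and m_l ≤ -4:
n=5 → 1; n=6 → 3; n=7 → 6.
Orbitals: 1 + 3 + 6 = 10. With m_s fixed to -1/2 there is one state per orbital, so 10 states.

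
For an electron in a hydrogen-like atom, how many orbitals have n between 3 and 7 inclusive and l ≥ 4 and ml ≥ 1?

Go shell by shell, enumerating (l, ml) with l ≥ 4 and ml ≥ 1:
n=5 → 4; n=6 → 9; n=7 → 15.
Total orbitals: 4 + 9 + 15 = 28.

28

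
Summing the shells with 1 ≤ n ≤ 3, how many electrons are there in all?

28

Shell n has n² orbitals: 1²=1 + 2²=4 + 3²=9 = 14 orbitals.
Two spin states per orbital: 2 × 14 = 28 electrons.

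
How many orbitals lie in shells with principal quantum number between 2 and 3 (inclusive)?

Shell n has n² orbitals: 2²=4 + 3²=9 = 13 orbitals.

13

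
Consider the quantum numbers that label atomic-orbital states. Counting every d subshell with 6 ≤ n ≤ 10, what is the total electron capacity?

50

A d subshell (l = 2) exists for every n ≥ 3, so shells n = 6, 7, 8, 9, 10 each contribute one — 5 subshells.
Since each d subshell holds 2(2·2+1) = 10 electrons, the total is 5 × 10 = 50.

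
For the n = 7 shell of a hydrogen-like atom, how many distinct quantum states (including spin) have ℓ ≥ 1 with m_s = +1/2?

The n = 7 shell has ℓ = 0 through 6; check each.
Contributions: ℓ=1 → 3; ℓ=2 → 5; ℓ=3 → 7; ℓ=4 → 9; ℓ=5 → 11; ℓ=6 → 13.
Orbitals: 3 + 5 + 7 + 9 + 11 + 13 = 48. With m_s fixed to a single value there is one state per orbital, giving 48 states.

48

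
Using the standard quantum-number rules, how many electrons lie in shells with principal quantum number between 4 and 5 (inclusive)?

Shell n has n² orbitals: 4²=16 + 5²=25 = 41 orbitals.
Two spin states per orbital: 2 × 41 = 82 electrons.

82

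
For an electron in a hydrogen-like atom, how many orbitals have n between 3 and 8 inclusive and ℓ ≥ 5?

Go shell by shell, enumerating (ℓ, m_ℓ) with ℓ ≥ 5:
n=6 → 11; n=7 → 24; n=8 → 39.
Total orbitals: 11 + 24 + 39 = 74.

74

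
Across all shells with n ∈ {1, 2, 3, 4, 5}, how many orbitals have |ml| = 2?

Treat each shell separately and count matching orbitals:
n=3 → 2; n=4 → 4; n=5 → 6.
Total orbitals: 2 + 4 + 6 = 12.

12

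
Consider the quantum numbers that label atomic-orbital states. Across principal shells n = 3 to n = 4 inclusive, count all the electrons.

50

Shell n has n² orbitals: 3²=9 + 4²=16 = 25 orbitals.
Two spin states per orbital: 2 × 25 = 50 electrons.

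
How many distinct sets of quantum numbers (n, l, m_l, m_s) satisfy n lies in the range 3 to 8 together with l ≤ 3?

Per-shell orbital counts meeting the constraint:
n=3 → 9; n=4 → 16; n=5 → 16; n=6 → 16; n=7 → 16; n=8 → 16.
Orbitals: 9 + 16 + 16 + 16 + 16 + 16 = 89. Including both spin states (m_s = ±1/2) gives 2 × 89 = 178 states.

178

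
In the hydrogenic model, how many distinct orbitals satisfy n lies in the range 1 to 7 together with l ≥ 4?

62

Per-shell orbital counts meeting the constraint:
n=5 → 9; n=6 → 20; n=7 → 33.
Total orbitals: 9 + 20 + 33 = 62.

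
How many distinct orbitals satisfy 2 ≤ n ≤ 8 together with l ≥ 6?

41

Per-shell orbital counts meeting the constraint:
n=7 → 13; n=8 → 28.
Total orbitals: 13 + 28 = 41.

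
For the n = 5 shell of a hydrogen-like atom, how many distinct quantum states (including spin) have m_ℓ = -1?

8

With n = 5 the allowed ℓ are 0, 1, …, 4.
The (ℓ, m_ℓ) pairs meeting m_ℓ = -1 give: ℓ=1 → 1; ℓ=2 → 1; ℓ=3 → 1; ℓ=4 → 1.
Orbitals: 1 + 1 + 1 + 1 = 4. Each orbital carries two spin states, so 4 × 2 = 8 states.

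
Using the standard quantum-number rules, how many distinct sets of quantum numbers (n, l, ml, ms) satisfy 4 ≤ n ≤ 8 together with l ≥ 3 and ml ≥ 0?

160

Work shell by shell — for each n, count the (l, ml) pairs that satisfy l ≥ 3 and ml ≥ 0:
n=4 → 4; n=5 → 9; n=6 → 15; n=7 → 22; n=8 → 30.
Orbitals: 4 + 9 + 15 + 22 + 30 = 80. Including both spin states (ms = ±1/2) gives 2 × 80 = 160 states.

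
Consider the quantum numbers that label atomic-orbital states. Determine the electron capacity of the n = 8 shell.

A shell holds 2n² electrons: 2 × 8² = 2 × 64 = 128.

128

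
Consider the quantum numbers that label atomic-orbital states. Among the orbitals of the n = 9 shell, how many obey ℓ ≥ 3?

Contributions: ℓ=3 → 7; ℓ=4 → 9; ℓ=5 → 11; ℓ=6 → 13; ℓ=7 → 15; ℓ=8 → 17.
Total orbitals: 7 + 9 + 11 + 13 + 15 + 17 = 72.

72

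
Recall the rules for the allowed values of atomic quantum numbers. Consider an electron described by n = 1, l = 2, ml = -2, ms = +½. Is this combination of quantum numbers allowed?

The orbital quantum number must satisfy 0 ≤ l ≤ n−1. With n = 1 the allowed l values are 0, so l = 2 is out of range.

No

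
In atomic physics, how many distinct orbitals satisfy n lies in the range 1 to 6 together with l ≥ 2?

70

For each n in the range, tally the orbitals obeying l ≥ 2:
n=3 → 5; n=4 → 12; n=5 → 21; n=6 → 32.
Total orbitals: 5 + 12 + 21 + 32 = 70.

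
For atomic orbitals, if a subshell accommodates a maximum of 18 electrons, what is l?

l = 4 (g)

2(2l+1) = 18 ⇒ 2l+1 = 9 ⇒ l = 4.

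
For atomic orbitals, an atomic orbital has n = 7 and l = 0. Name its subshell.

l = 0 corresponds to the letter 's', so the subshell is 7s.

7s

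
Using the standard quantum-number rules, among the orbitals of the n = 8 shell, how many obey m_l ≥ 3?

15

The (l, m_l) pairs meeting m_l ≥ 3 give: l=3 → 1; l=4 → 2; l=5 → 3; l=6 → 4; l=7 → 5.
Total orbitals: 1 + 2 + 3 + 4 + 5 = 15.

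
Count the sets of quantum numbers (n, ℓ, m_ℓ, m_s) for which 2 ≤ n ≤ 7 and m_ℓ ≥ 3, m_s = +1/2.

20

Count contributing orbitals for each principal shell:
n=4 → 1; n=5 → 3; n=6 → 6; n=7 → 10.
Orbitals: 1 + 3 + 6 + 10 = 20. With m_s fixed to +1/2 there is one state per orbital, so 20 states.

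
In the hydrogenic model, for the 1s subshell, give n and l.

The leading integer gives n = 1; the letter 's' means l = 0.

n = 1, l = 0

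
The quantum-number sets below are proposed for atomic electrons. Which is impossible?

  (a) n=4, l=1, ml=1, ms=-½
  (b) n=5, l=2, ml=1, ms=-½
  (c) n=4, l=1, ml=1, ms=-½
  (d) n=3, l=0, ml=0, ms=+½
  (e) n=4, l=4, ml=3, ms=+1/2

(e)

(e) has l = 4 ≥ n = 4, violating 0 ≤ l ≤ n−1.
The remaining sets (a), (b), (c), (d) satisfy all four rules.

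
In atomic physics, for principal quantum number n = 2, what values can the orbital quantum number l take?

0, 1

l is an integer with 0 ≤ l ≤ n−1, so for n = 2: l = 0, 1.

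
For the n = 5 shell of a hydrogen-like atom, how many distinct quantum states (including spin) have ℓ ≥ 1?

48

The (ℓ, m_ℓ) pairs meeting ℓ ≥ 1 give: ℓ=1 → 3; ℓ=2 → 5; ℓ=3 → 7; ℓ=4 → 9.
Orbitals: 3 + 5 + 7 + 9 = 24. Each orbital carries two spin states, so 24 × 2 = 48 states.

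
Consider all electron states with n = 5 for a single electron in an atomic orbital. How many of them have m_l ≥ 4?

2

Go through l = 0, …, 4 (the values permitted for n = 5).
Orbitals with m_l ≥ 4, by l: l=4 → 1.
Orbitals: 1. Each orbital carries two spin states, so 1 × 2 = 2 states.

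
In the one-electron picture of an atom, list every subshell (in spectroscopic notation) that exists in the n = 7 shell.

7s, 7p, 7d, 7f, 7g, 7h, 7i

For n = 7, ℓ runs from 0 to 6. In spectroscopic notation ℓ = 0,1,2,… ↔ s,p,d,f,g,h,i, so the subshells are 7s, 7p, 7d, 7f, 7g, 7h, 7i.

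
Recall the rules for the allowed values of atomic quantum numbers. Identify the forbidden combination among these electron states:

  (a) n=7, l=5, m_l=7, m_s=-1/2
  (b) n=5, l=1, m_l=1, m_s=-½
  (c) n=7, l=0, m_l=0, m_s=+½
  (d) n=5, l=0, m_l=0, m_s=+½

(a)

(a) has |m_l| = 7 > l = 5, violating −l ≤ m_l ≤ l.
The remaining sets (b), (c), (d) satisfy all four rules.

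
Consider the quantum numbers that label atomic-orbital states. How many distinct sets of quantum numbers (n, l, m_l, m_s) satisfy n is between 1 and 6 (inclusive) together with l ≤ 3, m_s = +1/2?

Per-shell orbital counts meeting the constraint:
n=1 → 1; n=2 → 4; n=3 → 9; n=4 → 16; n=5 → 16; n=6 → 16.
Orbitals: 1 + 4 + 9 + 16 + 16 + 16 = 62. With m_s fixed to +1/2 there is one state per orbital, so 62 states.

62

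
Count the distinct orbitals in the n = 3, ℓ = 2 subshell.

A subshell has 2ℓ+1 orbitals; with ℓ = 2, that's 5.

5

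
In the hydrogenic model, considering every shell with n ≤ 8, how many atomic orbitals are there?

Total orbitals = 1² + 2² + 3² + 4² + 5² + 6² + 7² + 8² = 204.

204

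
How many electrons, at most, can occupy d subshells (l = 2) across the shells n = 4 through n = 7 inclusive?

A d subshell (l = 2) exists for every n ≥ 3, so shells n = 4, 5, 6, 7 each contribute one — 4 subshells.
Since each d subshell holds 2(2·2+1) = 10 electrons, the total is 4 × 10 = 40.

40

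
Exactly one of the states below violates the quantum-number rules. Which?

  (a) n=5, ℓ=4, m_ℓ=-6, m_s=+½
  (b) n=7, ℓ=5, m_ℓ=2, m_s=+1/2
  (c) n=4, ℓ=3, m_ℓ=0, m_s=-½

(a)

(a) has |m_ℓ| = 6 > ℓ = 4, violating −ℓ ≤ m_ℓ ≤ ℓ.
The remaining sets (b), (c) satisfy all four rules.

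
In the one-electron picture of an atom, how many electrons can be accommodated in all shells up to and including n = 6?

182

Total orbitals = 1² + 2² + 3² + 4² + 5² + 6² = 91. Doubling for spin gives 182 electrons.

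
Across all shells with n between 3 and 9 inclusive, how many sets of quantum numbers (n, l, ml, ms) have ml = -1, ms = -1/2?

35

Go shell by shell, enumerating (l, ml) with ml = -1:
n=3 → 2; n=4 → 3; n=5 → 4; n=6 → 5; n=7 → 6; n=8 → 7; n=9 → 8.
Orbitals: 2 + 3 + 4 + 5 + 6 + 7 + 8 = 35. With ms fixed to -1/2 there is one state per orbital, so 35 states.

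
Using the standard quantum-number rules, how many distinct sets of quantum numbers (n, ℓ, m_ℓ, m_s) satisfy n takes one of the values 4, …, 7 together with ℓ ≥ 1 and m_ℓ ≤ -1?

104

Count contributing orbitals for each principal shell:
n=4 → 6; n=5 → 10; n=6 → 15; n=7 → 21.
Orbitals: 6 + 10 + 15 + 21 = 52. Including both spin states (m_s = ±1/2) gives 2 × 52 = 104 states.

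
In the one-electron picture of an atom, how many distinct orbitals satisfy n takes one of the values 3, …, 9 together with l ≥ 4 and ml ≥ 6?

Per-shell orbital counts meeting the constraint:
n=7 → 1; n=8 → 3; n=9 → 6.
Total orbitals: 1 + 3 + 6 = 10.

10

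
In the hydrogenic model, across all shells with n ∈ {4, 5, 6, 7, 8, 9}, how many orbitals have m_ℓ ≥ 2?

Per-shell orbital counts meeting the constraint:
n=4 → 3; n=5 → 6; n=6 → 10; n=7 → 15; n=8 → 21; n=9 → 28.
Total orbitals: 3 + 6 + 10 + 15 + 21 + 28 = 83.

83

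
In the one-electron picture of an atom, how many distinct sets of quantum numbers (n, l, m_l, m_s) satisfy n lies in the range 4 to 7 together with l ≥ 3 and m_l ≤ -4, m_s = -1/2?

10

Treat each shell separately and count matching orbitals:
n=5 → 1; n=6 → 3; n=7 → 6.
Orbitals: 1 + 3 + 6 = 10. With m_s fixed to -1/2 there is one state per orbital, so 10 states.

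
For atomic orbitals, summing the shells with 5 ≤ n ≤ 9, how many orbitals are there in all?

Shell n has n² orbitals: 5²=25 + 6²=36 + 7²=49 + 8²=64 + 9²=81 = 255 orbitals.

255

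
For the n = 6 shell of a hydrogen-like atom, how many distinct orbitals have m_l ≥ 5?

With n = 6 the allowed l are 0, 1, …, 5.
Contributions: l=5 → 1.
Total orbitals: 1.

1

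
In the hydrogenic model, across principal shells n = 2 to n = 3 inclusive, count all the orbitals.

13

Shell n has n² orbitals: 2²=4 + 3²=9 = 13 orbitals.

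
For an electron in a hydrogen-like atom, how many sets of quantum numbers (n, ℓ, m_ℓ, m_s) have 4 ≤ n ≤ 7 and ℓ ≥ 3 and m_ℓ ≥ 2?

60

Treat each shell separately and count matching orbitals:
n=4 → 2; n=5 → 5; n=6 → 9; n=7 → 14.
Orbitals: 2 + 5 + 9 + 14 = 30. Including both spin states (m_s = ±1/2) gives 2 × 30 = 60 states.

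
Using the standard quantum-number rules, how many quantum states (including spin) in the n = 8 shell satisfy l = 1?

Contributions: l=1 → 3.
Orbitals: 3. Each orbital carries two spin states, so 3 × 2 = 6 states.

6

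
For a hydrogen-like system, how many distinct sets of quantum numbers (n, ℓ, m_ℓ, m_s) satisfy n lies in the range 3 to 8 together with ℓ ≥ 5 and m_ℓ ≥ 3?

44

Go shell by shell, enumerating (ℓ, m_ℓ) with ℓ ≥ 5 and m_ℓ ≥ 3:
n=6 → 3; n=7 → 7; n=8 → 12.
Orbitals: 3 + 7 + 12 = 22. Including both spin states (m_s = ±1/2) gives 2 × 22 = 44 states.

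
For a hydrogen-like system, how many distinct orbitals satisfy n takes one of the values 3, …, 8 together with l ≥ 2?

Work shell by shell — for each n, count the (l, m_l) pairs that satisfy l ≥ 2:
n=3 → 5; n=4 → 12; n=5 → 21; n=6 → 32; n=7 → 45; n=8 → 60.
Total orbitals: 5 + 12 + 21 + 32 + 45 + 60 = 175.

175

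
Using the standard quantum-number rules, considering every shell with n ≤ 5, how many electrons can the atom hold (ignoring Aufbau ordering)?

Total orbitals = 1² + 2² + 3² + 4² + 5² = 55. Doubling for spin gives 110 electrons.

110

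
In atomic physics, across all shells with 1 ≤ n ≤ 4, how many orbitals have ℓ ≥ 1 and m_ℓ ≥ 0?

16

Count contributing orbitals for each principal shell:
n=2 → 2; n=3 → 5; n=4 → 9.
Total orbitals: 2 + 5 + 9 = 16.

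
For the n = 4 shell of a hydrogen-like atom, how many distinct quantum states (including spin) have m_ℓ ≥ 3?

2

Go through ℓ = 0, …, 3 (the values permitted for n = 4).
Orbitals with m_ℓ ≥ 3, by ℓ: ℓ=3 → 1.
Orbitals: 1. Each orbital carries two spin states, so 1 × 2 = 2 states.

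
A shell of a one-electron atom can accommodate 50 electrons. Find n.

2n² = 50 ⇒ n² = 25 ⇒ n = 5.

n = 5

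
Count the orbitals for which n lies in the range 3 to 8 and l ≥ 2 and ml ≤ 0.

Per-shell orbital counts meeting the constraint:
n=3 → 3; n=4 → 7; n=5 → 12; n=6 → 18; n=7 → 25; n=8 → 33.
Total orbitals: 3 + 7 + 12 + 18 + 25 + 33 = 98.

98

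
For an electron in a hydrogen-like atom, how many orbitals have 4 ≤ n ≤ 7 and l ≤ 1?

16

Go shell by shell, enumerating (l, ml) with l ≤ 1:
n=4 → 4; n=5 → 4; n=6 → 4; n=7 → 4.
Total orbitals: 4 + 4 + 4 + 4 = 16.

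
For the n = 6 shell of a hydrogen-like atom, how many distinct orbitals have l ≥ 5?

Go through l = 0, …, 5 (the values permitted for n = 6).
Orbitals with l ≥ 5, by l: l=5 → 11.
Total orbitals: 11.

11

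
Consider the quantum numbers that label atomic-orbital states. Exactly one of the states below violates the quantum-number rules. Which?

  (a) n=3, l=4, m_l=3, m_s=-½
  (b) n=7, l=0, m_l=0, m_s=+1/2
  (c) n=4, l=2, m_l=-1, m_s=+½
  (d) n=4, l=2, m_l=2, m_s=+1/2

(a) has l = 4 ≥ n = 3, violating 0 ≤ l ≤ n−1.
The remaining sets (b), (c), (d) satisfy all four rules.

(a)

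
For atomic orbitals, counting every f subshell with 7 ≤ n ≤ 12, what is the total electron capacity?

An f subshell (ℓ = 3) exists for every n ≥ 4, so shells n = 7, 8, 9, 10, 11, 12 each contribute one — 6 subshells.
Since each f subshell holds 2(2·3+1) = 14 electrons, the total is 6 × 14 = 84.

84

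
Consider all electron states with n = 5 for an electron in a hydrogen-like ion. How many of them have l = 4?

18

Go through l = 0, …, 4 (the values permitted for n = 5).
Contributions: l=4 → 9.
Orbitals: 9. Each orbital carries two spin states, so 9 × 2 = 18 states.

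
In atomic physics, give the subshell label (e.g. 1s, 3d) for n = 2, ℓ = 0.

2s

ℓ = 0 corresponds to the letter 's', so the subshell is 2s.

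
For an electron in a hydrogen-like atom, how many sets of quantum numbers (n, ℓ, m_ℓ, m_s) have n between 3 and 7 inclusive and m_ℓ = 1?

40

For each n in the range, tally the orbitals obeying m_ℓ = 1:
n=3 → 2; n=4 → 3; n=5 → 4; n=6 → 5; n=7 → 6.
Orbitals: 2 + 3 + 4 + 5 + 6 = 20. Including both spin states (m_s = ±1/2) gives 2 × 20 = 40 states.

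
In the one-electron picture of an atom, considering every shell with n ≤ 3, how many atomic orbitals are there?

14

Total orbitals = 1² + 2² + 3² = 14.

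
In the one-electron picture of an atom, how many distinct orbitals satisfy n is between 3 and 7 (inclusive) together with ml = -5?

Go shell by shell, enumerating (l, ml) with ml = -5:
n=6 → 1; n=7 → 2.
Total orbitals: 1 + 2 = 3.

3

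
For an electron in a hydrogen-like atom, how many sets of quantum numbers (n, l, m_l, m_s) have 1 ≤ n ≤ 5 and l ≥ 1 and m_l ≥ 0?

Go shell by shell, enumerating (l, m_l) with l ≥ 1 and m_l ≥ 0:
n=2 → 2; n=3 → 5; n=4 → 9; n=5 → 14.
Orbitals: 2 + 5 + 9 + 14 = 30. Including both spin states (m_s = ±1/2) gives 2 × 30 = 60 states.

60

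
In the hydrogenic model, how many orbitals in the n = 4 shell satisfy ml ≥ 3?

Go through l = 0, …, 3 (the values permitted for n = 4).
Contributions: l=3 → 1.
Total orbitals: 1.

1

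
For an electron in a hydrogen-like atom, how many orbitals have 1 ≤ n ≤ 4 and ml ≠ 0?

Per-shell orbital counts meeting the constraint:
n=2 → 2; n=3 → 6; n=4 → 12.
Total orbitals: 2 + 6 + 12 = 20.

20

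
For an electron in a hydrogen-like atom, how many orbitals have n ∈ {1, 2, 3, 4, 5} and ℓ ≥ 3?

23

Go shell by shell, enumerating (ℓ, m_ℓ) with ℓ ≥ 3:
n=4 → 7; n=5 → 16.
Total orbitals: 7 + 16 = 23.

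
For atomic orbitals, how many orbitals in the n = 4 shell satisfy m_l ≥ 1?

6

The n = 4 shell has l = 0 through 3; check each.
Per l-value: l=1 → 1; l=2 → 2; l=3 → 3.
Total orbitals: 1 + 2 + 3 = 6.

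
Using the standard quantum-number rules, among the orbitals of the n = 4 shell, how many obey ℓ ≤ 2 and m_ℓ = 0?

3

The n = 4 shell has ℓ = 0 through 3; check each.
Contributions: ℓ=0 → 1; ℓ=1 → 1; ℓ=2 → 1.
Total orbitals: 1 + 1 + 1 = 3.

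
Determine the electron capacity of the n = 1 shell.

A shell holds 2n² electrons: 2 × 1² = 2 × 1 = 2.

2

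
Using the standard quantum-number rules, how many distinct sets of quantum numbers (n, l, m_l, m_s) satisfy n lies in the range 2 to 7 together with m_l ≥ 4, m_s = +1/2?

Go shell by shell, enumerating (l, m_l) with m_l ≥ 4:
n=5 → 1; n=6 → 3; n=7 → 6.
Orbitals: 1 + 3 + 6 = 10. With m_s fixed to +1/2 there is one state per orbital, so 10 states.

10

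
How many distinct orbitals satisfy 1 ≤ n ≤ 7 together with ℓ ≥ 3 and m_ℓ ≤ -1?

40

For each n in the range, tally the orbitals obeying ℓ ≥ 3 and m_ℓ ≤ -1:
n=4 → 3; n=5 → 7; n=6 → 12; n=7 → 18.
Total orbitals: 3 + 7 + 12 + 18 = 40.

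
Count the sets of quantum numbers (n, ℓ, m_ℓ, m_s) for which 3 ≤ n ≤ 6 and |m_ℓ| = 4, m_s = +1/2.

6

Count contributing orbitals for each principal shell:
n=5 → 2; n=6 → 4.
Orbitals: 2 + 4 = 6. With m_s fixed to +1/2 there is one state per orbital, so 6 states.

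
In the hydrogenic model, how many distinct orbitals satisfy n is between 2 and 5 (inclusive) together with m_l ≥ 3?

4

Count contributing orbitals for each principal shell:
n=4 → 1; n=5 → 3.
Total orbitals: 1 + 3 = 4.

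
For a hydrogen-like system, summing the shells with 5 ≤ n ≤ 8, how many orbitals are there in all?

174

Shell n has n² orbitals: 5²=25 + 6²=36 + 7²=49 + 8²=64 = 174 orbitals.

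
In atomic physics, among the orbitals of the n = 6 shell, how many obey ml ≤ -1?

15

With n = 6 the allowed l are 0, 1, …, 5.
The (l, ml) pairs meeting ml ≤ -1 give: l=1 → 1; l=2 → 2; l=3 → 3; l=4 → 4; l=5 → 5.
Total orbitals: 1 + 2 + 3 + 4 + 5 = 15.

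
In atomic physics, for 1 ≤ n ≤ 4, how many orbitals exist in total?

30

Total orbitals = 1² + 2² + 3² + 4² = 30.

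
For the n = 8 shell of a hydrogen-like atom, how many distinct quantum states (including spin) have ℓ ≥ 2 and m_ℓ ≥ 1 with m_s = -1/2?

27

For n = 8, ℓ ranges over 0 … 7.
Per ℓ-value: ℓ=2 → 2; ℓ=3 → 3; ℓ=4 → 4; ℓ=5 → 5; ℓ=6 → 6; ℓ=7 → 7.
Orbitals: 2 + 3 + 4 + 5 + 6 + 7 = 27. With m_s fixed to a single value there is one state per orbital, giving 27 states.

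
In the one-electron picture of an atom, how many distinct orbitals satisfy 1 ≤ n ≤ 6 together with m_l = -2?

For each n in the range, tally the orbitals obeying m_l = -2:
n=3 → 1; n=4 → 2; n=5 → 3; n=6 → 4.
Total orbitals: 1 + 2 + 3 + 4 = 10.

10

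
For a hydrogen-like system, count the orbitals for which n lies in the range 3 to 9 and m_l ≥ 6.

10

For each n in the range, tally the orbitals obeying m_l ≥ 6:
n=7 → 1; n=8 → 3; n=9 → 6.
Total orbitals: 1 + 3 + 6 = 10.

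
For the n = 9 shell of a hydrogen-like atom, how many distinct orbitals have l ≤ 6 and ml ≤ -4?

6

The (l, ml) pairs meeting l ≤ 6 and ml ≤ -4 give: l=4 → 1; l=5 → 2; l=6 → 3.
Total orbitals: 1 + 2 + 3 = 6.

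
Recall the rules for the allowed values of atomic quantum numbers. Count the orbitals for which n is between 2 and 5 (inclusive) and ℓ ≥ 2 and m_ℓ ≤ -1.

Per-shell orbital counts meeting the constraint:
n=3 → 2; n=4 → 5; n=5 → 9.
Total orbitals: 2 + 5 + 9 = 16.

16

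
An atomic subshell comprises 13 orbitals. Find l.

l = 6 (i)

2l+1 = 13 gives l = 6.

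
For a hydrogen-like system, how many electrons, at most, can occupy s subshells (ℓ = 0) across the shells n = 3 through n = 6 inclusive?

An s subshell (ℓ = 0) exists for every n ≥ 1, so shells n = 3, 4, 5, 6 each contribute one — 4 subshells.
Since each s subshell holds 2(2·0+1) = 2 electrons, the total is 4 × 2 = 8.

8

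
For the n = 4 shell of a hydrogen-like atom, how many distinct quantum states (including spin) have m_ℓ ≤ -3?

With n = 4 the allowed ℓ are 0, 1, …, 3.
Per ℓ-value: ℓ=3 → 1.
Orbitals: 1. Each orbital carries two spin states, so 1 × 2 = 2 states.

2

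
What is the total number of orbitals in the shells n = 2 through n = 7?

139

Shell n has n² orbitals: 2²=4 + 3²=9 + 4²=16 + 5²=25 + 6²=36 + 7²=49 = 139 orbitals.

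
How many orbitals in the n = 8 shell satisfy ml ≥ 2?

21

With n = 8 the allowed l are 0, 1, …, 7.
The (l, ml) pairs meeting ml ≥ 2 give: l=2 → 1; l=3 → 2; l=4 → 3; l=5 → 4; l=6 → 5; l=7 → 6.
Total orbitals: 1 + 2 + 3 + 4 + 5 + 6 = 21.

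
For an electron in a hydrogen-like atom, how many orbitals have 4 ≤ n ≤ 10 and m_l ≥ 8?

4

Per-shell orbital counts meeting the constraint:
n=9 → 1; n=10 → 3.
Total orbitals: 1 + 3 = 4.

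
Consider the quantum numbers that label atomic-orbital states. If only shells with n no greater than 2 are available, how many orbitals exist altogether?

Total orbitals = 1² + 2² = 5.

5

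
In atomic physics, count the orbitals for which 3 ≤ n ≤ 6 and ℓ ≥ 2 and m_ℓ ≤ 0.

40

Count contributing orbitals for each principal shell:
n=3 → 3; n=4 → 7; n=5 → 12; n=6 → 18.
Total orbitals: 3 + 7 + 12 + 18 = 40.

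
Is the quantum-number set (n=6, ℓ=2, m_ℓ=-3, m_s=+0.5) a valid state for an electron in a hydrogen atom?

Invalid

The magnetic quantum number must satisfy −ℓ ≤ m_ℓ ≤ ℓ. With ℓ = 2, m_ℓ can only be -2, -1, 0, 1, 2, so m_ℓ = -3 is forbidden.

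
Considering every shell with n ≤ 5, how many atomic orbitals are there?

Total orbitals = 1² + 2² + 3² + 4² + 5² = 55.

55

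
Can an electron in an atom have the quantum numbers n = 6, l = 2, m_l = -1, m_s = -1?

No

The spin quantum number for an electron can only be m_s = +1/2 or −1/2; m_s = -1 is not one of those.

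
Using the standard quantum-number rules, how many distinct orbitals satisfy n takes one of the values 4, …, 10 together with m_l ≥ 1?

Count contributing orbitals for each principal shell:
n=4 → 6; n=5 → 10; n=6 → 15; n=7 → 21; n=8 → 28; n=9 → 36; n=10 → 45.
Total orbitals: 6 + 10 + 15 + 21 + 28 + 36 + 45 = 161.

161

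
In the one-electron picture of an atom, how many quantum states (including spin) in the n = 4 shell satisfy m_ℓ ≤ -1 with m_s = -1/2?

With n = 4 the allowed ℓ are 0, 1, …, 3.
Per ℓ-value: ℓ=1 → 1; ℓ=2 → 2; ℓ=3 → 3.
Orbitals: 1 + 2 + 3 = 6. With m_s fixed to a single value there is one state per orbital, giving 6 states.

6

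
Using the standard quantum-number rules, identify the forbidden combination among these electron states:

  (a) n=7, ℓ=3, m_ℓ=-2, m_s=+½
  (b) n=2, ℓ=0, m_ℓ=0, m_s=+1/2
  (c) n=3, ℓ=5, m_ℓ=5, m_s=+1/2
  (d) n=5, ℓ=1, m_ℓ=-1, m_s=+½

(c) has ℓ = 5 ≥ n = 3, violating 0 ≤ ℓ ≤ n−1.
The remaining sets (a), (b), (d) satisfy all four rules.

(c)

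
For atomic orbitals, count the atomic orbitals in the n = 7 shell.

The n = 7 shell contains n² = 7² = 49 orbitals.

49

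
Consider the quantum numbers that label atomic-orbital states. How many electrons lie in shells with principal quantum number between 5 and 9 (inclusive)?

510

Shell n has n² orbitals: 5²=25 + 6²=36 + 7²=49 + 8²=64 + 9²=81 = 255 orbitals.
Two spin states per orbital: 2 × 255 = 510 electrons.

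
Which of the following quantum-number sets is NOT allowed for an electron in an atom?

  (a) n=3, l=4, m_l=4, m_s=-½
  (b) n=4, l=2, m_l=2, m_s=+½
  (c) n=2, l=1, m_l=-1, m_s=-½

(a) has l = 4 ≥ n = 3, violating 0 ≤ l ≤ n−1.
The remaining sets (b), (c) satisfy all four rules.

(a)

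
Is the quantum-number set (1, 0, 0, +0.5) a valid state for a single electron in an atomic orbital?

Valid

n = 1 is a positive integer. l = 0 satisfies 0 ≤ l ≤ n−1 = 0. m_l = 0 lies in the range −l … +l (here 0). m_s = +1/2 is one of ±1/2.
All four constraints are satisfied.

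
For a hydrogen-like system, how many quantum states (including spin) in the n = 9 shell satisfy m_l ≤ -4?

30

With n = 9 the allowed l are 0, 1, …, 8.
Orbitals with m_l ≤ -4, by l: l=4 → 1; l=5 → 2; l=6 → 3; l=7 → 4; l=8 → 5.
Orbitals: 1 + 2 + 3 + 4 + 5 = 15. Each orbital carries two spin states, so 15 × 2 = 30 states.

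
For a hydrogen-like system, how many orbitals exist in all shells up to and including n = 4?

30

Total orbitals = 1² + 2² + 3² + 4² = 30.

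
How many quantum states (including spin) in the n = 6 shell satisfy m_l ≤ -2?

The n = 6 shell has l = 0 through 5; check each.
The (l, m_l) pairs meeting m_l ≤ -2 give: l=2 → 1; l=3 → 2; l=4 → 3; l=5 → 4.
Orbitals: 1 + 2 + 3 + 4 = 10. Each orbital carries two spin states, so 10 × 2 = 20 states.

20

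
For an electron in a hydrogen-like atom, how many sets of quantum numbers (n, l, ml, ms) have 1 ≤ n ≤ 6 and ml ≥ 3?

Go shell by shell, enumerating (l, ml) with ml ≥ 3:
n=4 → 1; n=5 → 3; n=6 → 6.
Orbitals: 1 + 3 + 6 = 10. Including both spin states (ms = ±1/2) gives 2 × 10 = 20 states.

20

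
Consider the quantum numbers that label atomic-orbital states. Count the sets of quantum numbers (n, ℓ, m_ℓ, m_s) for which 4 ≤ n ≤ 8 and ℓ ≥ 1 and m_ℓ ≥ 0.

210

Go shell by shell, enumerating (ℓ, m_ℓ) with ℓ ≥ 1 and m_ℓ ≥ 0:
n=4 → 9; n=5 → 14; n=6 → 20; n=7 → 27; n=8 → 35.
Orbitals: 9 + 14 + 20 + 27 + 35 = 105. Including both spin states (m_s = ±1/2) gives 2 × 105 = 210 states.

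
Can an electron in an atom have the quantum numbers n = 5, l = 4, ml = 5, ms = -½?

Invalid

The magnetic quantum number must satisfy −l ≤ ml ≤ l. With l = 4, ml can only be -4, -3, -2, -1, 0, 1, 2, 3, 4, so ml = 5 is forbidden.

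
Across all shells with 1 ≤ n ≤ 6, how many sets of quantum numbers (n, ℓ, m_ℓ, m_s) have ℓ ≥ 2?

140

Work shell by shell — for each n, count the (ℓ, m_ℓ) pairs that satisfy ℓ ≥ 2:
n=3 → 5; n=4 → 12; n=5 → 21; n=6 → 32.
Orbitals: 5 + 12 + 21 + 32 = 70. Including both spin states (m_s = ±1/2) gives 2 × 70 = 140 states.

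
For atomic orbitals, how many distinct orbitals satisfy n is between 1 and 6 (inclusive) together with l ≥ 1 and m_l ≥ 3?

Work shell by shell — for each n, count the (l, m_l) pairs that satisfy l ≥ 1 and m_l ≥ 3:
n=4 → 1; n=5 → 3; n=6 → 6.
Total orbitals: 1 + 3 + 6 = 10.

10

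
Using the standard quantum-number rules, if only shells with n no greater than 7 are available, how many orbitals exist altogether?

140

Total orbitals = 1² + 2² + 3² + 4² + 5² + 6² + 7² = 140.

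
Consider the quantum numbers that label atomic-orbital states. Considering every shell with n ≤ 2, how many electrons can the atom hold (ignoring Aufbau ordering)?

Total orbitals = 1² + 2² = 5. Doubling for spin gives 10 electrons.

10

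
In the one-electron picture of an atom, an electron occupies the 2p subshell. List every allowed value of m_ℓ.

The 2p subshell has ℓ = 1, and m_ℓ takes every integer from −ℓ to +ℓ. With ℓ = 1 that gives the 3 values -1, 0, 1.

-1, 0, 1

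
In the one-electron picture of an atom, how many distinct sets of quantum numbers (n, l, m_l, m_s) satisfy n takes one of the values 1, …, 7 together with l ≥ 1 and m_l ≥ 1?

112

Work shell by shell — for each n, count the (l, m_l) pairs that satisfy l ≥ 1 and m_l ≥ 1:
n=2 → 1; n=3 → 3; n=4 → 6; n=5 → 10; n=6 → 15; n=7 → 21.
Orbitals: 1 + 3 + 6 + 10 + 15 + 21 = 56. Including both spin states (m_s = ±1/2) gives 2 × 56 = 112 states.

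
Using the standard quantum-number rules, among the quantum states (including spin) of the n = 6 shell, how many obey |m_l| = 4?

Orbitals with |m_l| = 4, by l: l=4 → 2; l=5 → 2.
Orbitals: 2 + 2 = 4. Each orbital carries two spin states, so 4 × 2 = 8 states.

8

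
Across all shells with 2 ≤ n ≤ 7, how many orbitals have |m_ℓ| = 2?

Work shell by shell — for each n, count the (ℓ, m_ℓ) pairs that satisfy |m_ℓ| = 2:
n=3 → 2; n=4 → 4; n=5 → 6; n=6 → 8; n=7 → 10.
Total orbitals: 2 + 4 + 6 + 8 + 10 = 30.

30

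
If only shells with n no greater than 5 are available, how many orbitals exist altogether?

Total orbitals = 1² + 2² + 3² + 4² + 5² = 55.

55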